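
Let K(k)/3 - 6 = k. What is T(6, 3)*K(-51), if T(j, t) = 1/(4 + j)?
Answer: -27/2 ≈ -13.500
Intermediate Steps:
K(k) = 18 + 3*k
T(6, 3)*K(-51) = (18 + 3*(-51))/(4 + 6) = (18 - 153)/10 = (⅒)*(-135) = -27/2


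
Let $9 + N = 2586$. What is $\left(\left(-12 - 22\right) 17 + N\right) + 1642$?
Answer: $3641$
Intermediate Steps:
$N = 2577$ ($N = -9 + 2586 = 2577$)
$\left(\left(-12 - 22\right) 17 + N\right) + 1642 = \left(\left(-12 - 22\right) 17 + 2577\right) + 1642 = \left(\left(-34\right) 17 + 2577\right) + 1642 = \left(-578 + 2577\right) + 1642 = 1999 + 1642 = 3641$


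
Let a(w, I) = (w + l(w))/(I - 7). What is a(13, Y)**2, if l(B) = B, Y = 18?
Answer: 676/121 ≈ 5.5868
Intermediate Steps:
a(w, I) = 2*w/(-7 + I) (a(w, I) = (w + w)/(I - 7) = (2*w)/(-7 + I) = 2*w/(-7 + I))
a(13, Y)**2 = (2*13/(-7 + 18))**2 = (2*13/11)**2 = (2*13*(1/11))**2 = (26/11)**2 = 676/121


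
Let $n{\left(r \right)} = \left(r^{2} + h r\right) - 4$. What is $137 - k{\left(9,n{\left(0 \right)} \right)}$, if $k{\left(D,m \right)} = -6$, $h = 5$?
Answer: $143$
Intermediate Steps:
$n{\left(r \right)} = -4 + r^{2} + 5 r$ ($n{\left(r \right)} = \left(r^{2} + 5 r\right) - 4 = -4 + r^{2} + 5 r$)
$137 - k{\left(9,n{\left(0 \right)} \right)} = 137 - -6 = 137 + 6 = 143$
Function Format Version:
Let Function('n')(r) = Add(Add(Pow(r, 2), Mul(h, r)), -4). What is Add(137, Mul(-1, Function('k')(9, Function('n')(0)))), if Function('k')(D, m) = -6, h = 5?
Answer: 143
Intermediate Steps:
Function('n')(r) = Add(-4, Pow(r, 2), Mul(5, r)) (Function('n')(r) = Add(Add(Pow(r, 2), Mul(5, r)), -4) = Add(-4, Pow(r, 2), Mul(5, r)))
Add(137, Mul(-1, Function('k')(9, Function('n')(0)))) = Add(137, Mul(-1, -6)) = Add(137, 6) = 143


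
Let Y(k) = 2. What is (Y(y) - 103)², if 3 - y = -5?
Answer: 10201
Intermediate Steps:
y = 8 (y = 3 - 1*(-5) = 3 + 5 = 8)
(Y(y) - 103)² = (2 - 103)² = (-101)² = 10201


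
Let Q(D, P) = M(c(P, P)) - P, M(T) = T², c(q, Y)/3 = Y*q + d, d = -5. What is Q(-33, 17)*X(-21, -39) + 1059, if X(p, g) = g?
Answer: -28308534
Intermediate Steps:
c(q, Y) = -15 + 3*Y*q (c(q, Y) = 3*(Y*q - 5) = 3*(-5 + Y*q) = -15 + 3*Y*q)
Q(D, P) = (-15 + 3*P²)² - P (Q(D, P) = (-15 + 3*P*P)² - P = (-15 + 3*P²)² - P)
Q(-33, 17)*X(-21, -39) + 1059 = (-1*17 + 9*(-5 + 17²)²)*(-39) + 1059 = (-17 + 9*(-5 + 289)²)*(-39) + 1059 = (-17 + 9*284²)*(-39) + 1059 = (-17 + 9*80656)*(-39) + 1059 = (-17 + 725904)*(-39) + 1059 = 725887*(-39) + 1059 = -28309593 + 1059 = -28308534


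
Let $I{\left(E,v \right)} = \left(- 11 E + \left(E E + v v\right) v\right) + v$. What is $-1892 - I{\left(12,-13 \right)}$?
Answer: $2322$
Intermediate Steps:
$I{\left(E,v \right)} = v - 11 E + v \left(E^{2} + v^{2}\right)$ ($I{\left(E,v \right)} = \left(- 11 E + \left(E^{2} + v^{2}\right) v\right) + v = \left(- 11 E + v \left(E^{2} + v^{2}\right)\right) + v = v - 11 E + v \left(E^{2} + v^{2}\right)$)
$-1892 - I{\left(12,-13 \right)} = -1892 - \left(-13 + \left(-13\right)^{3} - 132 - 13 \cdot 12^{2}\right) = -1892 - \left(-13 - 2197 - 132 - 1872\right) = -1892 - -4214 = -1892 + 4214 = 2322$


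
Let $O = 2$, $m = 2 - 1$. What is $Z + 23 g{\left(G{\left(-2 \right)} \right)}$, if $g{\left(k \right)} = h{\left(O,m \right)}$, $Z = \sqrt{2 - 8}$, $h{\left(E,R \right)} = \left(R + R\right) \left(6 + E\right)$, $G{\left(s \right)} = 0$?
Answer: $368 + i \sqrt{6} \approx 368.0 + 2.4495 i$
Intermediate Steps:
$m = 1$
$h{\left(E,R \right)} = 2 R \left(6 + E\right)$
$Z = i \sqrt{6}$ ($Z = \sqrt{-6} = i \sqrt{6} \approx 2.4495 i$)
$g{\left(k \right)} = 16$ ($g{\left(k \right)} = 2 \cdot 1 \left(6 + 2\right) = 2 \cdot 1 \cdot 8 = 16$)
$Z + 23 g{\left(G{\left(-2 \right)} \right)} = i \sqrt{6} + 23 \cdot 16 = i \sqrt{6} + 368 = 368 + i \sqrt{6}$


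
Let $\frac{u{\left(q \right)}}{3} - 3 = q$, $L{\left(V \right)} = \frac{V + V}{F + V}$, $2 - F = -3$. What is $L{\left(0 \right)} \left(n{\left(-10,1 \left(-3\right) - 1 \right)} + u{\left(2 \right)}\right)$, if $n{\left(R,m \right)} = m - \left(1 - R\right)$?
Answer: $0$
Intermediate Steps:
$F = 5$ ($F = 2 - -3 = 2 + 3 = 5$)
$L{\left(V \right)} = \frac{2 V}{5 + V}$ ($L{\left(V \right)} = \frac{V + V}{5 + V} = \frac{2 V}{5 + V}$)
$u{\left(q \right)} = 9 + 3 q$
$n{\left(R,m \right)} = -1 + R + m$ ($n{\left(R,m \right)} = m + \left(-1 + R\right) = -1 + R + m$)
$L{\left(0 \right)} \left(n{\left(-10,1 \left(-3\right) - 1 \right)} + u{\left(2 \right)}\right) = 2 \cdot 0 \frac{1}{5 + 0} \left(\left(-1 - 10 + \left(1 \left(-3\right) - 1\right)\right) + \left(9 + 3 \cdot 2\right)\right) = 2 \cdot 0 \cdot \frac{1}{5} \left(\left(-1 - 10 - 4\right) + \left(9 + 6\right)\right) = 2 \cdot 0 \cdot \frac{1}{5} \left(\left(-1 - 10 - 4\right) + 15\right) = 0 \left(-15 + 15\right) = 0 \cdot 0 = 0$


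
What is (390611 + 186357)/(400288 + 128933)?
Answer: 82424/75603 ≈ 1.0902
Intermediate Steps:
(390611 + 186357)/(400288 + 128933) = 576968/529221 = 576968*(1/529221) = 82424/75603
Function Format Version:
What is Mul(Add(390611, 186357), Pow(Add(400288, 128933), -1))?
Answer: Rational(82424, 75603) ≈ 1.0902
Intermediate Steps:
Mul(Add(390611, 186357), Pow(Add(400288, 128933), -1)) = Mul(576968, Pow(529221, -1)) = Mul(576968, Rational(1, 529221)) = Rational(82424, 75603)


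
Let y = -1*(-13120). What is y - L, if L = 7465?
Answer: 5655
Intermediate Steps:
y = 13120
y - L = 13120 - 1*7465 = 13120 - 7465 = 5655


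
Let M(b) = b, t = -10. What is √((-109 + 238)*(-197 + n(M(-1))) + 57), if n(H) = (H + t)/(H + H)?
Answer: 3*I*√10954/2 ≈ 156.99*I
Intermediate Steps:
n(H) = (-10 + H)/(2*H) (n(H) = (H - 10)/(H + H) = (-10 + H)/((2*H)) = (-10 + H)*(1/(2*H)) = (-10 + H)/(2*H))
√((-109 + 238)*(-197 + n(M(-1))) + 57) = √((-109 + 238)*(-197 + (½)*(-10 - 1)/(-1)) + 57) = √(129*(-197 + (½)*(-1)*(-11)) + 57) = √(129*(-197 + 11/2) + 57) = √(129*(-383/2) + 57) = √(-49407/2 + 57) = √(-49293/2) = 3*I*√10954/2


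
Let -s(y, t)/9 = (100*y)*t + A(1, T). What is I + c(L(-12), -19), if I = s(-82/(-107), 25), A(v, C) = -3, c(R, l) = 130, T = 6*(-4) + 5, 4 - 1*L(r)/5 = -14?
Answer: -1828201/107 ≈ -17086.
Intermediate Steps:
L(r) = 90 (L(r) = 20 - 5*(-14) = 20 + 70 = 90)
T = -19 (T = -24 + 5 = -19)
s(y, t) = 27 - 900*t*y (s(y, t) = -9*((100*y)*t - 3) = -9*(100*t*y - 3) = -9*(-3 + 100*t*y) = 27 - 900*t*y)
I = -1842111/107 (I = 27 - 900*25*(-82/(-107)) = 27 - 900*25*(-82*(-1/107)) = 27 - 900*25*82/107 = 27 - 1845000/107 = -1842111/107 ≈ -17216.)
I + c(L(-12), -19) = -1842111/107 + 130 = -1828201/107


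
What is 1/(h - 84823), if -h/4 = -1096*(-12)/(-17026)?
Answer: -8513/722071895 ≈ -1.1790e-5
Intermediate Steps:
h = 26304/8513 (h = -4*(-1096*(-12))/(-17026) = -52608*(-1)/17026 = -4*(-6576/8513) = 26304/8513 ≈ 3.0899)
1/(h - 84823) = 1/(26304/8513 - 84823) = 1/(-722071895/8513) = -8513/722071895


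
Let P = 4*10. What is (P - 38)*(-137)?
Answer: -274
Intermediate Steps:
P = 40
(P - 38)*(-137) = (40 - 38)*(-137) = 2*(-137) = -274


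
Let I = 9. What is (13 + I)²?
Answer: 484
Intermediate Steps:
(13 + I)² = (13 + 9)² = 22² = 484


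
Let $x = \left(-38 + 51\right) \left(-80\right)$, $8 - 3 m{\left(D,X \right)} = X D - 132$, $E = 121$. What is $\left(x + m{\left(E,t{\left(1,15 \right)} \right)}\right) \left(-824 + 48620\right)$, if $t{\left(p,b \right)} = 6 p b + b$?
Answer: $-249893420$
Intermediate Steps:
$t{\left(p,b \right)} = b + 6 b p$ ($t{\left(p,b \right)} = 6 b p + b = b + 6 b p$)
$m{\left(D,X \right)} = \frac{140}{3} - \frac{D X}{3}$ ($m{\left(D,X \right)} = \frac{8}{3} - \frac{X D - 132}{3} = \frac{8}{3} - \frac{D X - 132}{3} = \frac{8}{3} - \frac{-132 + D X}{3} = \frac{8}{3} - \left(-44 + \frac{D X}{3}\right) = \frac{140}{3} - \frac{D X}{3}$)
$x = -1040$ ($x = 13 \left(-80\right) = -1040$)
$\left(x + m{\left(E,t{\left(1,15 \right)} \right)}\right) \left(-824 + 48620\right) = \left(-1040 + \left(\frac{140}{3} - \frac{121 \cdot 15 \left(1 + 6 \cdot 1\right)}{3}\right)\right) \left(-824 + 48620\right) = \left(-1040 + \left(\frac{140}{3} - \frac{121 \cdot 15 \left(1 + 6\right)}{3}\right)\right) 47796 = \left(-1040 + \left(\frac{140}{3} - \frac{121 \cdot 15 \cdot 7}{3}\right)\right) 47796 = \left(-1040 + \left(\frac{140}{3} - \frac{121}{3} \cdot 105\right)\right) 47796 = \left(-1040 + \left(\frac{140}{3} - 4235\right)\right) 47796 = \left(-1040 - \frac{12565}{3}\right) 47796 = \left(- \frac{15685}{3}\right) 47796 = -249893420$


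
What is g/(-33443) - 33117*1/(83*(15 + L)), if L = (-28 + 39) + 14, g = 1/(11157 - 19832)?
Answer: -23151418387/2320944200 ≈ -9.9750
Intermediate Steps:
g = -1/8675 (g = 1/(-8675) = -1/8675 ≈ -0.00011527)
L = 25 (L = 11 + 14 = 25)
g/(-33443) - 33117*1/(83*(15 + L)) = -1/8675/(-33443) - 33117*1/(83*(15 + 25)) = -1/8675*(-1/33443) - 33117/(40*83) = 1/290118025 - 33117/3320 = 1/290118025 - 33117*1/3320 = 1/290118025 - 399/40 = -23151418387/2320944200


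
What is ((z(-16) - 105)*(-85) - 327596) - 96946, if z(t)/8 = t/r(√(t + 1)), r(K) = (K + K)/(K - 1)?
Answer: -410177 + 1088*I*√15/3 ≈ -4.1018e+5 + 1404.6*I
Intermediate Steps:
r(K) = 2*K/(-1 + K) (r(K) = (2*K)/(-1 + K) = 2*K/(-1 + K))
z(t) = 4*t*(-1 + √(1 + t))/√(1 + t) (z(t) = 8*(t/((2*√(t + 1)/(-1 + √(t + 1))))) = 8*(t/((2*√(1 + t)/(-1 + √(1 + t))))) = 8*(t*((-1 + √(1 + t))/(2*√(1 + t)))) = 8*(t*(-1 + √(1 + t))/(2*√(1 + t))) = 4*t*(-1 + √(1 + t))/√(1 + t))
((z(-16) - 105)*(-85) - 327596) - 96946 = (((4*(-16) - 4*(-16)/√(1 - 16)) - 105)*(-85) - 327596) - 96946 = (((-64 - 4*(-16)/√(-15)) - 105)*(-85) - 327596) - 96946 = (((-64 - 4*(-16)*(-I*√15/15)) - 105)*(-85) - 327596) - 96946 = (((-64 - 64*I*√15/15) - 105)*(-85) - 327596) - 96946 = ((-169 - 64*I*√15/15)*(-85) - 327596) - 96946 = ((14365 + 1088*I*√15/3) - 327596) - 96946 = (-313231 + 1088*I*√15/3) - 96946 = -410177 + 1088*I*√15/3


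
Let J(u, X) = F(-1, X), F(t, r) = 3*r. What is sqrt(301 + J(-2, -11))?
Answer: 2*sqrt(67) ≈ 16.371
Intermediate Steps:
J(u, X) = 3*X
sqrt(301 + J(-2, -11)) = sqrt(301 + 3*(-11)) = sqrt(301 - 33) = sqrt(268) = 2*sqrt(67)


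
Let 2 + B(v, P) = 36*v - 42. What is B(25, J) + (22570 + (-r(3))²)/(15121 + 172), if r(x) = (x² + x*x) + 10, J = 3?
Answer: 13114162/15293 ≈ 857.53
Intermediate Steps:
B(v, P) = -44 + 36*v (B(v, P) = -2 + (36*v - 42) = -2 + (-42 + 36*v) = -44 + 36*v)
r(x) = 10 + 2*x² (r(x) = (x² + x²) + 10 = 2*x² + 10 = 10 + 2*x²)
B(25, J) + (22570 + (-r(3))²)/(15121 + 172) = (-44 + 36*25) + (22570 + (-(10 + 2*3²))²)/(15121 + 172) = (-44 + 900) + (22570 + (-(10 + 2*9))²)/15293 = 856 + (22570 + (-(10 + 18))²)*(1/15293) = 856 + (22570 + (-1*28)²)*(1/15293) = 856 + (22570 + (-28)²)*(1/15293) = 856 + (22570 + 784)*(1/15293) = 856 + 23354*(1/15293) = 856 + 23354/15293 = 13114162/15293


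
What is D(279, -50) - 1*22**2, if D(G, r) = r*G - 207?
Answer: -14641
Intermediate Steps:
D(G, r) = -207 + G*r (D(G, r) = G*r - 207 = -207 + G*r)
D(279, -50) - 1*22**2 = (-207 + 279*(-50)) - 1*22**2 = (-207 - 13950) - 1*484 = -14157 - 484 = -14641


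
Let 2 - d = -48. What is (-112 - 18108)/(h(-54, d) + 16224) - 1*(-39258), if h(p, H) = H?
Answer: 319433236/8137 ≈ 39257.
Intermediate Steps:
d = 50 (d = 2 - 1*(-48) = 2 + 48 = 50)
(-112 - 18108)/(h(-54, d) + 16224) - 1*(-39258) = (-112 - 18108)/(50 + 16224) - 1*(-39258) = -18220/16274 + 39258 = -18220*1/16274 + 39258 = -9110/8137 + 39258 = 319433236/8137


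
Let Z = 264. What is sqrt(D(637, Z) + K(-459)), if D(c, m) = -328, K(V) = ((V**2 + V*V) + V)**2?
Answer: sqrt(177159335081) ≈ 4.2090e+5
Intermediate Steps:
K(V) = (V + 2*V**2)**2 (K(V) = ((V**2 + V**2) + V)**2 = (2*V**2 + V)**2 = (V + 2*V**2)**2)
sqrt(D(637, Z) + K(-459)) = sqrt(-328 + (-459)**2*(1 + 2*(-459))**2) = sqrt(-328 + 210681*(1 - 918)**2) = sqrt(-328 + 210681*(-917)**2) = sqrt(-328 + 210681*840889) = sqrt(-328 + 177159335409) = sqrt(177159335081)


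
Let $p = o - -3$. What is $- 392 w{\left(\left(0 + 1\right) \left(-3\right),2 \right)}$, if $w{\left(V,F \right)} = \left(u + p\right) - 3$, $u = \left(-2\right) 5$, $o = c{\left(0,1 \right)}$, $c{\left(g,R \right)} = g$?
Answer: $3920$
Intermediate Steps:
$o = 0$
$p = 3$ ($p = 0 - -3 = 0 + 3 = 3$)
$u = -10$
$w{\left(V,F \right)} = -10$ ($w{\left(V,F \right)} = \left(-10 + 3\right) - 3 = -7 - 3 = -10$)
$- 392 w{\left(\left(0 + 1\right) \left(-3\right),2 \right)} = \left(-392\right) \left(-10\right) = 3920$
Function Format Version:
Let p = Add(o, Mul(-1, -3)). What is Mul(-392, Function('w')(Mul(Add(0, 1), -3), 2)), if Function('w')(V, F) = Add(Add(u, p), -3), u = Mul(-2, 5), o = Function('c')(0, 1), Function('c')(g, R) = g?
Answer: 3920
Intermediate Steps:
o = 0
p = 3 (p = Add(0, Mul(-1, -3)) = Add(0, 3) = 3)
u = -10
Function('w')(V, F) = -10 (Function('w')(V, F) = Add(Add(-10, 3), -3) = Add(-7, -3) = -10)
Mul(-392, Function('w')(Mul(Add(0, 1), -3), 2)) = Mul(-392, -10) = 3920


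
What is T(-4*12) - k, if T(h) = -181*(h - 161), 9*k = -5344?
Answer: 345805/9 ≈ 38423.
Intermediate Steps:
k = -5344/9 (k = (⅑)*(-5344) = -5344/9 ≈ -593.78)
T(h) = 29141 - 181*h (T(h) = -181*(-161 + h) = 29141 - 181*h)
T(-4*12) - k = (29141 - (-724)*12) - 1*(-5344/9) = (29141 - 181*(-48)) + 5344/9 = (29141 + 8688) + 5344/9 = 37829 + 5344/9 = 345805/9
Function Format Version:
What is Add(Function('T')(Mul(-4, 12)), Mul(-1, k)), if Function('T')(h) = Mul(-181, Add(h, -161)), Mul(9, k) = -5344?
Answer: Rational(345805, 9) ≈ 38423.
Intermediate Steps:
k = Rational(-5344, 9) (k = Mul(Rational(1, 9), -5344) = Rational(-5344, 9) ≈ -593.78)
Function('T')(h) = Add(29141, Mul(-181, h)) (Function('T')(h) = Mul(-181, Add(-161, h)) = Add(29141, Mul(-181, h)))
Add(Function('T')(Mul(-4, 12)), Mul(-1, k)) = Add(Add(29141, Mul(-181, Mul(-4, 12))), Mul(-1, Rational(-5344, 9))) = Add(Add(29141, Mul(-181, -48)), Rational(5344, 9)) = Add(Add(29141, 8688), Rational(5344, 9)) = Add(37829, Rational(5344, 9)) = Rational(345805, 9)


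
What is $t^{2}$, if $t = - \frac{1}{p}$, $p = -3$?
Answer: $\frac{1}{9} \approx 0.11111$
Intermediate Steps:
$t = \frac{1}{3}$ ($t = - \frac{1}{-3} = \left(-1\right) \left(- \frac{1}{3}\right) = \frac{1}{3} \approx 0.33333$)
$t^{2} = \left(\frac{1}{3}\right)^{2} = \frac{1}{9}$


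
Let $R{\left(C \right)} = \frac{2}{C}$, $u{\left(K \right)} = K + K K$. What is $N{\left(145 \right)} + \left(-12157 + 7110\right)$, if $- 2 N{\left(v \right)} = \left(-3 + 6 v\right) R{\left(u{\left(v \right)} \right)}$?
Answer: $- \frac{106845857}{21170} \approx -5047.0$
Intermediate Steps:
$u{\left(K \right)} = K + K^{2}$
$N{\left(v \right)} = - \frac{-3 + 6 v}{v \left(1 + v\right)}$ ($N{\left(v \right)} = - \frac{\left(-3 + 6 v\right) \frac{2}{v \left(1 + v\right)}}{2} = - \frac{2 \frac{1}{v} \frac{1}{1 + v} \left(-3 + 6 v\right)}{2} = - \frac{-3 + 6 v}{v \left(1 + v\right)}$)
$N{\left(145 \right)} + \left(-12157 + 7110\right) = \frac{3 \left(1 - 290\right)}{145 \left(1 + 145\right)} + \left(-12157 + 7110\right) = 3 \cdot \frac{1}{145} \cdot \frac{1}{146} \left(1 - 290\right) - 5047 = 3 \cdot \frac{1}{145} \cdot \frac{1}{146} \left(-289\right) - 5047 = - \frac{867}{21170} - 5047 = - \frac{106845857}{21170}$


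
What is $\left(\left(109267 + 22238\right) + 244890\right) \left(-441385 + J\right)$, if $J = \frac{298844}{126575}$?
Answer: $- \frac{4205687738926149}{25315} \approx -1.6613 \cdot 10^{11}$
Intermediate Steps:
$J = \frac{298844}{126575}$ ($J = 298844 \cdot \frac{1}{126575} = \frac{298844}{126575} \approx 2.361$)
$\left(\left(109267 + 22238\right) + 244890\right) \left(-441385 + J\right) = \left(\left(109267 + 22238\right) + 244890\right) \left(-441385 + \frac{298844}{126575}\right) = \left(131505 + 244890\right) \left(- \frac{55868007531}{126575}\right) = 376395 \left(- \frac{55868007531}{126575}\right) = - \frac{4205687738926149}{25315}$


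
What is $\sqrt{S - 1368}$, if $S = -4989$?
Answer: $i \sqrt{6357} \approx 79.731 i$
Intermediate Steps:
$\sqrt{S - 1368} = \sqrt{-4989 - 1368} = \sqrt{-6357} = i \sqrt{6357}$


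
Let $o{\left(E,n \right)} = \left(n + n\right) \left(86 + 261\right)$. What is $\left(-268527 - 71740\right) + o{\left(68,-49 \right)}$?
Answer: $-374273$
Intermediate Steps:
$o{\left(E,n \right)} = 694 n$ ($o{\left(E,n \right)} = 2 n 347 = 694 n$)
$\left(-268527 - 71740\right) + o{\left(68,-49 \right)} = \left(-268527 - 71740\right) + 694 \left(-49\right) = -340267 - 34006 = -374273$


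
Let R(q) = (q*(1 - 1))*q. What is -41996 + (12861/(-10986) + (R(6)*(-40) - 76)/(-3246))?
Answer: -249606936941/5943426 ≈ -41997.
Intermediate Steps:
R(q) = 0 (R(q) = (q*0)*q = 0*q = 0)
-41996 + (12861/(-10986) + (R(6)*(-40) - 76)/(-3246)) = -41996 + (12861/(-10986) + (0*(-40) - 76)/(-3246)) = -41996 + (12861*(-1/10986) + (0 - 76)*(-1/3246)) = -41996 + (-4287/3662 - 76*(-1/3246)) = -41996 + (-4287/3662 + 38/1623) = -41996 - 6818645/5943426 = -249606936941/5943426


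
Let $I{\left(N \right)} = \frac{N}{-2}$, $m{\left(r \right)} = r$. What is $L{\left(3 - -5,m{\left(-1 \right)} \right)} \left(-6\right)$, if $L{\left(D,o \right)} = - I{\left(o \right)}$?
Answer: $3$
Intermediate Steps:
$I{\left(N \right)} = - \frac{N}{2}$ ($I{\left(N \right)} = N \left(- \frac{1}{2}\right) = - \frac{N}{2}$)
$L{\left(D,o \right)} = \frac{o}{2}$ ($L{\left(D,o \right)} = - \frac{\left(-1\right) o}{2} = \frac{o}{2}$)
$L{\left(3 - -5,m{\left(-1 \right)} \right)} \left(-6\right) = \frac{1}{2} \left(-1\right) \left(-6\right) = \left(- \frac{1}{2}\right) \left(-6\right) = 3$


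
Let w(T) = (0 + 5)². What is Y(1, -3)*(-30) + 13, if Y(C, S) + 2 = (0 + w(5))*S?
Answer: 2323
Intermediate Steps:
w(T) = 25 (w(T) = 5² = 25)
Y(C, S) = -2 + 25*S (Y(C, S) = -2 + (0 + 25)*S = -2 + 25*S)
Y(1, -3)*(-30) + 13 = (-2 + 25*(-3))*(-30) + 13 = (-2 - 75)*(-30) + 13 = -77*(-30) + 13 = 2310 + 13 = 2323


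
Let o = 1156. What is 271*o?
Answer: 313276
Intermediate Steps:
271*o = 271*1156 = 313276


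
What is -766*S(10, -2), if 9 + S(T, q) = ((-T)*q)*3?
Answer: -39066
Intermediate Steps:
S(T, q) = -9 - 3*T*q (S(T, q) = -9 + ((-T)*q)*3 = -9 - T*q*3 = -9 - 3*T*q)
-766*S(10, -2) = -766*(-9 - 3*10*(-2)) = -766*(-9 + 60) = -766*51 = -39066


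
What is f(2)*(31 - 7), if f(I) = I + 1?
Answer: 72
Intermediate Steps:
f(I) = 1 + I
f(2)*(31 - 7) = (1 + 2)*(31 - 7) = 3*24 = 72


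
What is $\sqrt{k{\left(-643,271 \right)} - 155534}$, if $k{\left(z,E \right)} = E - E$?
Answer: $i \sqrt{155534} \approx 394.38 i$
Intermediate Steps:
$k{\left(z,E \right)} = 0$
$\sqrt{k{\left(-643,271 \right)} - 155534} = \sqrt{0 - 155534} = \sqrt{-155534} = i \sqrt{155534}$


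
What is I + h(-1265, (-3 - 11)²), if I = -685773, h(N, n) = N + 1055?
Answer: -685983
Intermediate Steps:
h(N, n) = 1055 + N
I + h(-1265, (-3 - 11)²) = -685773 + (1055 - 1265) = -685773 - 210 = -685983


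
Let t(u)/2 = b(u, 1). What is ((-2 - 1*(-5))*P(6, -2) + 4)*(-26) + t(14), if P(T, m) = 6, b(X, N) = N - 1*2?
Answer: -574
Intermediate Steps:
b(X, N) = -2 + N (b(X, N) = N - 2 = -2 + N)
t(u) = -2 (t(u) = 2*(-2 + 1) = 2*(-1) = -2)
((-2 - 1*(-5))*P(6, -2) + 4)*(-26) + t(14) = ((-2 - 1*(-5))*6 + 4)*(-26) - 2 = ((-2 + 5)*6 + 4)*(-26) - 2 = (3*6 + 4)*(-26) - 2 = (18 + 4)*(-26) - 2 = 22*(-26) - 2 = -572 - 2 = -574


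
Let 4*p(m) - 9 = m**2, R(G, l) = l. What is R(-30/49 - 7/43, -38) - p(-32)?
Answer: -1185/4 ≈ -296.25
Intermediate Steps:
p(m) = 9/4 + m**2/4
R(-30/49 - 7/43, -38) - p(-32) = -38 - (9/4 + (1/4)*(-32)**2) = -38 - (9/4 + (1/4)*1024) = -38 - (9/4 + 256) = -38 - 1*1033/4 = -38 - 1033/4 = -1185/4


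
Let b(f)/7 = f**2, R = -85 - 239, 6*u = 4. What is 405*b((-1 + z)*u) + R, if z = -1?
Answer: 4716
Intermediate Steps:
u = 2/3 (u = (1/6)*4 = 2/3 ≈ 0.66667)
R = -324
b(f) = 7*f**2
405*b((-1 + z)*u) + R = 405*(7*((-1 - 1)*(2/3))**2) - 324 = 405*(7*(-2*2/3)**2) - 324 = 405*(7*(-4/3)**2) - 324 = 405*(7*(16/9)) - 324 = 405*(112/9) - 324 = 5040 - 324 = 4716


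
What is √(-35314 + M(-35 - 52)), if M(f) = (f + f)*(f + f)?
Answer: I*√5038 ≈ 70.979*I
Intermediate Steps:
M(f) = 4*f² (M(f) = (2*f)*(2*f) = 4*f²)
√(-35314 + M(-35 - 52)) = √(-35314 + 4*(-35 - 52)²) = √(-35314 + 4*(-87)²) = √(-35314 + 4*7569) = √(-35314 + 30276) = √(-5038) = I*√5038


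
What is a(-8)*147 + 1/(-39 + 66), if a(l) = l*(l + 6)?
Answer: 63505/27 ≈ 2352.0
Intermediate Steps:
a(l) = l*(6 + l)
a(-8)*147 + 1/(-39 + 66) = -8*(6 - 8)*147 + 1/(-39 + 66) = -8*(-2)*147 + 1/27 = 16*147 + 1/27 = 2352 + 1/27 = 63505/27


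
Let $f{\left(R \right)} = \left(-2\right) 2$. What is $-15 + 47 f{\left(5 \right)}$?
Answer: $-203$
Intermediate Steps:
$f{\left(R \right)} = -4$
$-15 + 47 f{\left(5 \right)} = -15 + 47 \left(-4\right) = -15 - 188 = -203$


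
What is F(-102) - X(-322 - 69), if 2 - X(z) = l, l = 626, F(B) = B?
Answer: 522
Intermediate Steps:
X(z) = -624 (X(z) = 2 - 1*626 = 2 - 626 = -624)
F(-102) - X(-322 - 69) = -102 - 1*(-624) = -102 + 624 = 522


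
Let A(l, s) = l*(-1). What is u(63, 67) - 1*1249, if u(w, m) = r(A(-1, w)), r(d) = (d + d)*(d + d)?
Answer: -1245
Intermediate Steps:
A(l, s) = -l
r(d) = 4*d² (r(d) = (2*d)*(2*d) = 4*d²)
u(w, m) = 4 (u(w, m) = 4*(-1*(-1))² = 4*1² = 4*1 = 4)
u(63, 67) - 1*1249 = 4 - 1*1249 = 4 - 1249 = -1245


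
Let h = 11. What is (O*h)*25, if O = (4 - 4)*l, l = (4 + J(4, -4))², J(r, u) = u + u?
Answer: 0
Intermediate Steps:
J(r, u) = 2*u
l = 16 (l = (4 + 2*(-4))² = (4 - 8)² = (-4)² = 16)
O = 0 (O = (4 - 4)*16 = 0*16 = 0)
(O*h)*25 = (0*11)*25 = 0*25 = 0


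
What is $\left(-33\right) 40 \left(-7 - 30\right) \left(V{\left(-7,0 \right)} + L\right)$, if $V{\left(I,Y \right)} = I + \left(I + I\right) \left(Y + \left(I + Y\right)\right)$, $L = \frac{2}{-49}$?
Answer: $\frac{217679880}{49} \approx 4.4424 \cdot 10^{6}$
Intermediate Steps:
$L = - \frac{2}{49}$ ($L = 2 \left(- \frac{1}{49}\right) = - \frac{2}{49} \approx -0.040816$)
$V{\left(I,Y \right)} = I + 2 I \left(I + 2 Y\right)$
$\left(-33\right) 40 \left(-7 - 30\right) \left(V{\left(-7,0 \right)} + L\right) = \left(-33\right) 40 \left(-7 - 30\right) \left(- 7 \left(1 + 2 \left(-7\right) + 4 \cdot 0\right) - \frac{2}{49}\right) = - 1320 \left(- 37 \left(- 7 \left(1 - 14 + 0\right) - \frac{2}{49}\right)\right) = - 1320 \left(- 37 \left(\left(-7\right) \left(-13\right) - \frac{2}{49}\right)\right) = - 1320 \left(- 37 \left(91 - \frac{2}{49}\right)\right) = - 1320 \left(\left(-37\right) \frac{4457}{49}\right) = \left(-1320\right) \left(- \frac{164909}{49}\right) = \frac{217679880}{49}$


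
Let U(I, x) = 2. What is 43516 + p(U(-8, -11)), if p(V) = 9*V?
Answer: 43534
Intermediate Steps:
43516 + p(U(-8, -11)) = 43516 + 9*2 = 43516 + 18 = 43534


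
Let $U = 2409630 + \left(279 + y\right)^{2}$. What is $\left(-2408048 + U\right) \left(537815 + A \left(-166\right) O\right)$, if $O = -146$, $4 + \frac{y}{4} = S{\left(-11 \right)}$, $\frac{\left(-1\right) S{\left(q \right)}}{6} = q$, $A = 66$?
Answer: $596996817601$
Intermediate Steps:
$S{\left(q \right)} = - 6 q$
$y = 248$ ($y = -16 + 4 \left(\left(-6\right) \left(-11\right)\right) = -16 + 4 \cdot 66 = -16 + 264 = 248$)
$U = 2687359$ ($U = 2409630 + \left(279 + 248\right)^{2} = 2409630 + 527^{2} = 2409630 + 277729 = 2687359$)
$\left(-2408048 + U\right) \left(537815 + A \left(-166\right) O\right) = \left(-2408048 + 2687359\right) \left(537815 + 66 \left(-166\right) \left(-146\right)\right) = 279311 \left(537815 - -1599576\right) = 279311 \left(537815 + 1599576\right) = 279311 \cdot 2137391 = 596996817601$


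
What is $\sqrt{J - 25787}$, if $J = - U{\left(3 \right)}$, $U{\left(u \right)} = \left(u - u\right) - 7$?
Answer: $2 i \sqrt{6445} \approx 160.56 i$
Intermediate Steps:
$U{\left(u \right)} = -7$ ($U{\left(u \right)} = 0 - 7 = -7$)
$J = 7$ ($J = \left(-1\right) \left(-7\right) = 7$)
$\sqrt{J - 25787} = \sqrt{7 - 25787} = \sqrt{-25780} = 2 i \sqrt{6445}$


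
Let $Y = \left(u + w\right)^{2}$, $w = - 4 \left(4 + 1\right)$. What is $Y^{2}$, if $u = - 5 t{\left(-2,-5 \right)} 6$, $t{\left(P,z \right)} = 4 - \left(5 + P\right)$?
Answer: $6250000$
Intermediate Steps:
$t{\left(P,z \right)} = -1 - P$
$w = -20$ ($w = \left(-4\right) 5 = -20$)
$u = -30$ ($u = - 5 \left(-1 - -2\right) 6 = - 5 \left(-1 + 2\right) 6 = \left(-5\right) 1 \cdot 6 = \left(-5\right) 6 = -30$)
$Y = 2500$ ($Y = \left(-30 - 20\right)^{2} = \left(-50\right)^{2} = 2500$)
$Y^{2} = 2500^{2} = 6250000$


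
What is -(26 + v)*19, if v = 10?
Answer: -684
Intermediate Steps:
-(26 + v)*19 = -(26 + 10)*19 = -36*19 = -1*684 = -684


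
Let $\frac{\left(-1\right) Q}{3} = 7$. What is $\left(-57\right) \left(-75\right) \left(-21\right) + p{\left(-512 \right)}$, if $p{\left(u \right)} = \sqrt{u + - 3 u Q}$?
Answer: $-89775 + 128 i \sqrt{2} \approx -89775.0 + 181.02 i$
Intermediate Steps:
$Q = -21$ ($Q = \left(-3\right) 7 = -21$)
$p{\left(u \right)} = 8 \sqrt{u}$ ($p{\left(u \right)} = \sqrt{u + - 3 u \left(-21\right)} = \sqrt{u + 63 u} = \sqrt{64 u} = 8 \sqrt{u}$)
$\left(-57\right) \left(-75\right) \left(-21\right) + p{\left(-512 \right)} = \left(-57\right) \left(-75\right) \left(-21\right) + 8 \sqrt{-512} = 4275 \left(-21\right) + 8 \cdot 16 i \sqrt{2} = -89775 + 128 i \sqrt{2}$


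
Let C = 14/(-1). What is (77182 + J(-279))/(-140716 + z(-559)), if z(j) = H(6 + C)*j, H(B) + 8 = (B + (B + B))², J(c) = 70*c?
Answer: -14413/114557 ≈ -0.12582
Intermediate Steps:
C = -14 (C = 14*(-1) = -14)
H(B) = -8 + 9*B² (H(B) = -8 + (B + (B + B))² = -8 + (B + 2*B)² = -8 + (3*B)² = -8 + 9*B²)
z(j) = 568*j (z(j) = (-8 + 9*(6 - 14)²)*j = (-8 + 9*(-8)²)*j = (-8 + 9*64)*j = (-8 + 576)*j = 568*j)
(77182 + J(-279))/(-140716 + z(-559)) = (77182 + 70*(-279))/(-140716 + 568*(-559)) = (77182 - 19530)/(-140716 - 317512) = 57652/(-458228) = 57652*(-1/458228) = -14413/114557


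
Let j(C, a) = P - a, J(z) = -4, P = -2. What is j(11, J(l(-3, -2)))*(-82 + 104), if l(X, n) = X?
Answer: 44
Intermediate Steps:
j(C, a) = -2 - a
j(11, J(l(-3, -2)))*(-82 + 104) = (-2 - 1*(-4))*(-82 + 104) = (-2 + 4)*22 = 2*22 = 44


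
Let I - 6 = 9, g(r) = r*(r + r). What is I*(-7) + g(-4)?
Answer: -73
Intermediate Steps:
g(r) = 2*r**2 (g(r) = r*(2*r) = 2*r**2)
I = 15 (I = 6 + 9 = 15)
I*(-7) + g(-4) = 15*(-7) + 2*(-4)**2 = -105 + 2*16 = -105 + 32 = -73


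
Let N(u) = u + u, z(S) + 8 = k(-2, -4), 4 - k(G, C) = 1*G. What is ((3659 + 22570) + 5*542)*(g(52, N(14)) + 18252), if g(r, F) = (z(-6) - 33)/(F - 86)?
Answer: 30636301289/58 ≈ 5.2821e+8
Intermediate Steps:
k(G, C) = 4 - G
z(S) = -2 (z(S) = -8 + (4 - 1*(-2)) = -8 + (4 + 2) = -8 + 6 = -2)
N(u) = 2*u
g(r, F) = -35/(-86 + F) (g(r, F) = (-2 - 33)/(F - 86) = -35/(-86 + F))
((3659 + 22570) + 5*542)*(g(52, N(14)) + 18252) = ((3659 + 22570) + 5*542)*(-35/(-86 + 2*14) + 18252) = (26229 + 2710)*(-35/(-86 + 28) + 18252) = 28939*(-35/(-58) + 18252) = 28939*(-35*(-1/58) + 18252) = 28939*(35/58 + 18252) = 28939*(1058651/58) = 30636301289/58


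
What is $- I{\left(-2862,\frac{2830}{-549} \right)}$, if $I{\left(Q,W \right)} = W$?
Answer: $\frac{2830}{549} \approx 5.1548$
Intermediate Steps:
$- I{\left(-2862,\frac{2830}{-549} \right)} = - \frac{2830}{-549} = - \frac{2830 \left(-1\right)}{549} = \left(-1\right) \left(- \frac{2830}{549}\right) = \frac{2830}{549}$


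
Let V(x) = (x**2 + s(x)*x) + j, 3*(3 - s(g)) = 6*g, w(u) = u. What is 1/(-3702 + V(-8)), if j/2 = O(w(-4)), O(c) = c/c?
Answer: -1/3788 ≈ -0.00026399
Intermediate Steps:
s(g) = 3 - 2*g
O(c) = 1
j = 2 (j = 2*1 = 2)
V(x) = 2 + x**2 + x*(3 - 2*x) (V(x) = (x**2 + (3 - 2*x)*x) + 2 = (x**2 + x*(3 - 2*x)) + 2 = 2 + x**2 + x*(3 - 2*x))
1/(-3702 + V(-8)) = 1/(-3702 + (2 - 1*(-8)**2 + 3*(-8))) = 1/(-3702 + (2 - 1*64 - 24)) = 1/(-3702 + (2 - 64 - 24)) = 1/(-3702 - 86) = 1/(-3788) = -1/3788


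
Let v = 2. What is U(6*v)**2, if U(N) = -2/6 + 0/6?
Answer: 1/9 ≈ 0.11111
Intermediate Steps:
U(N) = -1/3 (U(N) = -2*1/6 + 0*(1/6) = -1/3 + 0 = -1/3)
U(6*v)**2 = (-1/3)**2 = 1/9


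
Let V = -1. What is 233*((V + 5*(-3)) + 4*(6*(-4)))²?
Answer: 2922752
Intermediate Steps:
233*((V + 5*(-3)) + 4*(6*(-4)))² = 233*((-1 + 5*(-3)) + 4*(6*(-4)))² = 233*((-1 - 15) + 4*(-24))² = 233*(-16 - 96)² = 233*(-112)² = 233*12544 = 2922752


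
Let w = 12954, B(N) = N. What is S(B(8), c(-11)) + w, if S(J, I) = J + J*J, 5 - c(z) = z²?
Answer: 13026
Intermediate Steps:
c(z) = 5 - z²
S(J, I) = J + J²
S(B(8), c(-11)) + w = 8*(1 + 8) + 12954 = 8*9 + 12954 = 72 + 12954 = 13026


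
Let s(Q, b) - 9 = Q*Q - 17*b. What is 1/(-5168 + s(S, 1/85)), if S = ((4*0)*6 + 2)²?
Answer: -5/25716 ≈ -0.00019443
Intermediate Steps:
S = 4 (S = (0*6 + 2)² = (0 + 2)² = 2² = 4)
s(Q, b) = 9 + Q² - 17*b (s(Q, b) = 9 + (Q*Q - 17*b) = 9 + (Q² - 17*b) = 9 + Q² - 17*b)
1/(-5168 + s(S, 1/85)) = 1/(-5168 + (9 + 4² - 17/85)) = 1/(-5168 + (9 + 16 - 17*1/85)) = 1/(-5168 + (9 + 16 - ⅕)) = 1/(-5168 + 124/5) = 1/(-25716/5) = -5/25716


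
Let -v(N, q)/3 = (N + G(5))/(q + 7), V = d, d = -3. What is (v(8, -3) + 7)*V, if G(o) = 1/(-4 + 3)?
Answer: -21/4 ≈ -5.2500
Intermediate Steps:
G(o) = -1 (G(o) = 1/(-1) = -1)
V = -3
v(N, q) = -3*(-1 + N)/(7 + q) (v(N, q) = -3*(N - 1)/(q + 7) = -3*(-1 + N)/(7 + q))
(v(8, -3) + 7)*V = (3*(1 - 1*8)/(7 - 3) + 7)*(-3) = (3*(1 - 8)/4 + 7)*(-3) = (3*(¼)*(-7) + 7)*(-3) = (-21/4 + 7)*(-3) = (7/4)*(-3) = -21/4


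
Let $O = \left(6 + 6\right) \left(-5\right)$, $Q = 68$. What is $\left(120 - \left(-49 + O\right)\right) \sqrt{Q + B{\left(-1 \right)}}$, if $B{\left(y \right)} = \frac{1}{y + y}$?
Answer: $\frac{687 \sqrt{30}}{2} \approx 1881.4$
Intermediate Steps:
$B{\left(y \right)} = \frac{1}{2 y}$
$O = -60$ ($O = 12 \left(-5\right) = -60$)
$\left(120 - \left(-49 + O\right)\right) \sqrt{Q + B{\left(-1 \right)}} = \left(120 + \left(49 - -60\right)\right) \sqrt{68 + \frac{1}{2 \left(-1\right)}} = \left(120 + \left(49 + 60\right)\right) \sqrt{68 + \frac{1}{2} \left(-1\right)} = \left(120 + 109\right) \sqrt{68 - \frac{1}{2}} = 229 \sqrt{\frac{135}{2}} = 229 \frac{3 \sqrt{30}}{2} = \frac{687 \sqrt{30}}{2}$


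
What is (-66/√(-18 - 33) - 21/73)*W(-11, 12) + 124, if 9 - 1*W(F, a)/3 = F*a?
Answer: 169/73 + 9306*I*√51/17 ≈ 2.3151 + 3909.3*I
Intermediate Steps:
W(F, a) = 27 - 3*F*a
(-66/√(-18 - 33) - 21/73)*W(-11, 12) + 124 = (-66/√(-18 - 33) - 21/73)*(27 - 3*(-11)*12) + 124 = (-66*(-I*√51/51) - 21*1/73)*(27 + 396) + 124 = (-66*(-I*√51/51) - 21/73)*423 + 124 = (-(-22)*I*√51/17 - 21/73)*423 + 124 = (22*I*√51/17 - 21/73)*423 + 124 = (-21/73 + 22*I*√51/17)*423 + 124 = (-8883/73 + 9306*I*√51/17) + 124 = 169/73 + 9306*I*√51/17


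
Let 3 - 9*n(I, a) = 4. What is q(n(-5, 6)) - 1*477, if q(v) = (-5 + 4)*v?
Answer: -4292/9 ≈ -476.89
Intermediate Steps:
n(I, a) = -1/9 (n(I, a) = 1/3 - 1/9*4 = 1/3 - 4/9 = -1/9)
q(v) = -v
q(n(-5, 6)) - 1*477 = -1*(-1/9) - 1*477 = 1/9 - 477 = -4292/9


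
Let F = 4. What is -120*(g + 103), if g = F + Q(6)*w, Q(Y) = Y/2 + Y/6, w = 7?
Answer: -16200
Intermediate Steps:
Q(Y) = 2*Y/3 (Q(Y) = Y*(1/2) + Y*(1/6) = Y/2 + Y/6 = 2*Y/3)
g = 32 (g = 4 + ((2/3)*6)*7 = 4 + 4*7 = 4 + 28 = 32)
-120*(g + 103) = -120*(32 + 103) = -120*135 = -16200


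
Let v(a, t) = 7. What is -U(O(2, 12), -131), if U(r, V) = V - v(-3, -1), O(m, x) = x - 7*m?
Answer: 138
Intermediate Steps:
O(m, x) = x - 7*m
U(r, V) = -7 + V (U(r, V) = V - 1*7 = V - 7 = -7 + V)
-U(O(2, 12), -131) = -(-7 - 131) = -1*(-138) = 138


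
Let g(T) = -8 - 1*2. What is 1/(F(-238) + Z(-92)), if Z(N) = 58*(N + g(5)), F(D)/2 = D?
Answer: -1/6392 ≈ -0.00015645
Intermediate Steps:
g(T) = -10 (g(T) = -8 - 2 = -10)
F(D) = 2*D
Z(N) = -580 + 58*N (Z(N) = 58*(N - 10) = 58*(-10 + N) = -580 + 58*N)
1/(F(-238) + Z(-92)) = 1/(2*(-238) + (-580 + 58*(-92))) = 1/(-476 + (-580 - 5336)) = 1/(-476 - 5916) = 1/(-6392) = -1/6392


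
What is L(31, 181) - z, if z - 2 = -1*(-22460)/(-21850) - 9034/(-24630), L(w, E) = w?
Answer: 159625964/5381655 ≈ 29.661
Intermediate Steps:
z = 7205341/5381655 (z = 2 + (-1*(-22460)/(-21850) - 9034/(-24630)) = 2 + (22460*(-1/21850) - 9034*(-1/24630)) = 2 + (-2246/2185 + 4517/12315) = 2 - 3557969/5381655 = 7205341/5381655 ≈ 1.3389)
L(31, 181) - z = 31 - 1*7205341/5381655 = 31 - 7205341/5381655 = 159625964/5381655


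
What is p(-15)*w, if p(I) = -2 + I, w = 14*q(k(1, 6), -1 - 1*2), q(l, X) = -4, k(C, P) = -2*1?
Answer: 952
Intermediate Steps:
k(C, P) = -2
w = -56 (w = 14*(-4) = -56)
p(-15)*w = (-2 - 15)*(-56) = -17*(-56) = 952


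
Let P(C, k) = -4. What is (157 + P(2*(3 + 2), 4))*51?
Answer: 7803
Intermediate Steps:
(157 + P(2*(3 + 2), 4))*51 = (157 - 4)*51 = 153*51 = 7803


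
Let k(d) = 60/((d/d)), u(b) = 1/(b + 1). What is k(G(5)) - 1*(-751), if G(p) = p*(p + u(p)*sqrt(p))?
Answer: 811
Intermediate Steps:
u(b) = 1/(1 + b)
G(p) = p*(p + sqrt(p)/(1 + p))
k(d) = 60 (k(d) = 60/1 = 60*1 = 60)
k(G(5)) - 1*(-751) = 60 - 1*(-751) = 60 + 751 = 811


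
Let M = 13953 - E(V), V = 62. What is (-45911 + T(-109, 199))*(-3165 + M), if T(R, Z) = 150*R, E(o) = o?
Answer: -667811486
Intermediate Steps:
M = 13891 (M = 13953 - 1*62 = 13953 - 62 = 13891)
(-45911 + T(-109, 199))*(-3165 + M) = (-45911 + 150*(-109))*(-3165 + 13891) = (-45911 - 16350)*10726 = -62261*10726 = -667811486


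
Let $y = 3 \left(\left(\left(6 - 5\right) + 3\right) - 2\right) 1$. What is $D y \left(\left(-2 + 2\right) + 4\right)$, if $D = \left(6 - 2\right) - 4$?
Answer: $0$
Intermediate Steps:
$D = 0$ ($D = \left(6 + \left(-5 + 3\right)\right) - 4 = \left(6 - 2\right) - 4 = 4 - 4 = 0$)
$y = 6$ ($y = 3 \left(\left(1 + 3\right) - 2\right) 1 = 3 \left(4 - 2\right) 1 = 3 \cdot 2 \cdot 1 = 3 \cdot 2 = 6$)
$D y \left(\left(-2 + 2\right) + 4\right) = 0 \cdot 6 \left(\left(-2 + 2\right) + 4\right) = 0 \left(0 + 4\right) = 0 \cdot 4 = 0$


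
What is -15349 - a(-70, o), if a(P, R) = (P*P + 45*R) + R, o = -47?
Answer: -18087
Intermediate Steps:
a(P, R) = P² + 46*R (a(P, R) = (P² + 45*R) + R = P² + 46*R)
-15349 - a(-70, o) = -15349 - ((-70)² + 46*(-47)) = -15349 - (4900 - 2162) = -15349 - 1*2738 = -15349 - 2738 = -18087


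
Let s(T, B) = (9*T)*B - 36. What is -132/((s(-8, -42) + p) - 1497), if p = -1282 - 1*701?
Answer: 11/41 ≈ 0.26829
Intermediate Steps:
s(T, B) = -36 + 9*B*T (s(T, B) = 9*B*T - 36 = -36 + 9*B*T)
p = -1983 (p = -1282 - 701 = -1983)
-132/((s(-8, -42) + p) - 1497) = -132/(((-36 + 9*(-42)*(-8)) - 1983) - 1497) = -132/(((-36 + 3024) - 1983) - 1497) = -132/((2988 - 1983) - 1497) = -132/(1005 - 1497) = -132/(-492) = -132*(-1/492) = 11/41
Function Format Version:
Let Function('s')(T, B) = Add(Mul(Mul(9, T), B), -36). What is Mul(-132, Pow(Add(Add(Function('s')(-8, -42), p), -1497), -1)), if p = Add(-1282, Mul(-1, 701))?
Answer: Rational(11, 41) ≈ 0.26829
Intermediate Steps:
Function('s')(T, B) = Add(-36, Mul(9, B, T)) (Function('s')(T, B) = Add(Mul(9, B, T), -36) = Add(-36, Mul(9, B, T)))
p = -1983 (p = Add(-1282, -701) = -1983)
Mul(-132, Pow(Add(Add(Function('s')(-8, -42), p), -1497), -1)) = Mul(-132, Pow(Add(Add(Add(-36, Mul(9, -42, -8)), -1983), -1497), -1)) = Mul(-132, Pow(Add(Add(Add(-36, 3024), -1983), -1497), -1)) = Mul(-132, Pow(Add(Add(2988, -1983), -1497), -1)) = Mul(-132, Pow(Add(1005, -1497), -1)) = Mul(-132, Pow(-492, -1)) = Mul(-132, Rational(-1, 492)) = Rational(11, 41)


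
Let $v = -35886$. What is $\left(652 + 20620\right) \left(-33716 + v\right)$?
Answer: $-1480573744$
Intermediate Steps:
$\left(652 + 20620\right) \left(-33716 + v\right) = \left(652 + 20620\right) \left(-33716 - 35886\right) = 21272 \left(-69602\right) = -1480573744$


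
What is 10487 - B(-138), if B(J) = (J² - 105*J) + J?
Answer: -22909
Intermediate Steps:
B(J) = J² - 104*J
10487 - B(-138) = 10487 - (-138)*(-104 - 138) = 10487 - (-138)*(-242) = 10487 - 1*33396 = 10487 - 33396 = -22909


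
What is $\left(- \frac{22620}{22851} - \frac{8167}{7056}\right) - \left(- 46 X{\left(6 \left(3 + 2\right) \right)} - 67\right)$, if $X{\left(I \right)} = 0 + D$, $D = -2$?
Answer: $- \frac{486349693}{17915184} \approx -27.147$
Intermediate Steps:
$X{\left(I \right)} = -2$ ($X{\left(I \right)} = 0 - 2 = -2$)
$\left(- \frac{22620}{22851} - \frac{8167}{7056}\right) - \left(- 46 X{\left(6 \left(3 + 2\right) \right)} - 67\right) = \left(- \frac{22620}{22851} - \frac{8167}{7056}\right) - \left(\left(-46\right) \left(-2\right) - 67\right) = \left(\left(-22620\right) \frac{1}{22851} - \frac{8167}{7056}\right) - \left(92 - 67\right) = \left(- \frac{7540}{7617} - \frac{8167}{7056}\right) - 25 = - \frac{38470093}{17915184} - 25 = - \frac{486349693}{17915184}$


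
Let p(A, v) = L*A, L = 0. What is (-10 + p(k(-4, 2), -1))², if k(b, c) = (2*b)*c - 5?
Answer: 100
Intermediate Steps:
k(b, c) = -5 + 2*b*c (k(b, c) = 2*b*c - 5 = -5 + 2*b*c)
p(A, v) = 0 (p(A, v) = 0*A = 0)
(-10 + p(k(-4, 2), -1))² = (-10 + 0)² = (-10)² = 100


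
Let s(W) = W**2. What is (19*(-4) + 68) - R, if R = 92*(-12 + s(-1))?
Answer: 1004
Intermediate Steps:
R = -1012 (R = 92*(-12 + (-1)**2) = 92*(-12 + 1) = 92*(-11) = -1012)
(19*(-4) + 68) - R = (19*(-4) + 68) - 1*(-1012) = (-76 + 68) + 1012 = -8 + 1012 = 1004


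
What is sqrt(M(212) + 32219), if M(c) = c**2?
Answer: 17*sqrt(267) ≈ 277.78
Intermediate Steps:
sqrt(M(212) + 32219) = sqrt(212**2 + 32219) = sqrt(44944 + 32219) = sqrt(77163) = 17*sqrt(267)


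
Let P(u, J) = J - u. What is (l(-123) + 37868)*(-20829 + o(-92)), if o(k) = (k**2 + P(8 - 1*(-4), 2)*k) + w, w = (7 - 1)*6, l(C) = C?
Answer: -430632705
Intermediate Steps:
w = 36 (w = 6*6 = 36)
o(k) = 36 + k**2 - 10*k (o(k) = (k**2 + (2 - (8 - 1*(-4)))*k) + 36 = (k**2 + (2 - (8 + 4))*k) + 36 = (k**2 + (2 - 1*12)*k) + 36 = (k**2 + (2 - 12)*k) + 36 = (k**2 - 10*k) + 36 = 36 + k**2 - 10*k)
(l(-123) + 37868)*(-20829 + o(-92)) = (-123 + 37868)*(-20829 + (36 + (-92)**2 - 10*(-92))) = 37745*(-20829 + (36 + 8464 + 920)) = 37745*(-20829 + 9420) = 37745*(-11409) = -430632705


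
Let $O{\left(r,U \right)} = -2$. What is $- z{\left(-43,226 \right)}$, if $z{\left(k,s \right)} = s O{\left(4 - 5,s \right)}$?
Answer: $452$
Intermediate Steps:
$z{\left(k,s \right)} = - 2 s$ ($z{\left(k,s \right)} = s \left(-2\right) = - 2 s$)
$- z{\left(-43,226 \right)} = - \left(-2\right) 226 = \left(-1\right) \left(-452\right) = 452$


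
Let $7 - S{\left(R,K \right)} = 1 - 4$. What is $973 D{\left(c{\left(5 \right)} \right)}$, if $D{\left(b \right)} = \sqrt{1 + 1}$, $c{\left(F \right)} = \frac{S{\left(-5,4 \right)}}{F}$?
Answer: $973 \sqrt{2} \approx 1376.0$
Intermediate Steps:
$S{\left(R,K \right)} = 10$ ($S{\left(R,K \right)} = 7 - \left(1 - 4\right) = 7 - -3 = 7 + 3 = 10$)
$c{\left(F \right)} = \frac{10}{F}$
$D{\left(b \right)} = \sqrt{2}$
$973 D{\left(c{\left(5 \right)} \right)} = 973 \sqrt{2}$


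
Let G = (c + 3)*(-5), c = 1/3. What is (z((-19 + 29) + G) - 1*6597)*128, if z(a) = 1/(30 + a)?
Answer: -29554368/35 ≈ -8.4441e+5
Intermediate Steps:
c = ⅓ ≈ 0.33333
G = -50/3 (G = (⅓ + 3)*(-5) = (10/3)*(-5) = -50/3 ≈ -16.667)
(z((-19 + 29) + G) - 1*6597)*128 = (1/(30 + ((-19 + 29) - 50/3)) - 1*6597)*128 = (1/(30 + (10 - 50/3)) - 6597)*128 = (1/(30 - 20/3) - 6597)*128 = (1/(70/3) - 6597)*128 = (3/70 - 6597)*128 = -461787/70*128 = -29554368/35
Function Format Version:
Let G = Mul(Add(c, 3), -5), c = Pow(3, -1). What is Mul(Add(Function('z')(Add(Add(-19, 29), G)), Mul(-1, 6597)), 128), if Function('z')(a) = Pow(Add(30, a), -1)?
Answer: Rational(-29554368, 35) ≈ -8.4441e+5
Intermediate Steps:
c = Rational(1, 3) ≈ 0.33333
G = Rational(-50, 3) (G = Mul(Add(Rational(1, 3), 3), -5) = Mul(Rational(10, 3), -5) = Rational(-50, 3) ≈ -16.667)
Mul(Add(Function('z')(Add(Add(-19, 29), G)), Mul(-1, 6597)), 128) = Mul(Add(Pow(Add(30, Add(Add(-19, 29), Rational(-50, 3))), -1), Mul(-1, 6597)), 128) = Mul(Add(Pow(Add(30, Add(10, Rational(-50, 3))), -1), -6597), 128) = Mul(Add(Pow(Add(30, Rational(-20, 3)), -1), -6597), 128) = Mul(Add(Pow(Rational(70, 3), -1), -6597), 128) = Mul(Add(Rational(3, 70), -6597), 128) = Mul(Rational(-461787, 70), 128) = Rational(-29554368, 35)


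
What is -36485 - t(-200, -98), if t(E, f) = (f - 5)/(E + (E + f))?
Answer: -18169633/498 ≈ -36485.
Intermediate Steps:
t(E, f) = (-5 + f)/(f + 2*E)
-36485 - t(-200, -98) = -36485 - (-5 - 98)/(-98 + 2*(-200)) = -36485 - (-103)/(-98 - 400) = -36485 - (-103)/(-498) = -36485 - (-1)*(-103)/498 = -36485 - 1*103/498 = -36485 - 103/498 = -18169633/498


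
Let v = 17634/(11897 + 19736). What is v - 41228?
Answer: -1304147690/31633 ≈ -41227.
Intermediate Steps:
v = 17634/31633 ≈ 0.55746
v - 41228 = 17634/31633 - 41228 = -1304147690/31633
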